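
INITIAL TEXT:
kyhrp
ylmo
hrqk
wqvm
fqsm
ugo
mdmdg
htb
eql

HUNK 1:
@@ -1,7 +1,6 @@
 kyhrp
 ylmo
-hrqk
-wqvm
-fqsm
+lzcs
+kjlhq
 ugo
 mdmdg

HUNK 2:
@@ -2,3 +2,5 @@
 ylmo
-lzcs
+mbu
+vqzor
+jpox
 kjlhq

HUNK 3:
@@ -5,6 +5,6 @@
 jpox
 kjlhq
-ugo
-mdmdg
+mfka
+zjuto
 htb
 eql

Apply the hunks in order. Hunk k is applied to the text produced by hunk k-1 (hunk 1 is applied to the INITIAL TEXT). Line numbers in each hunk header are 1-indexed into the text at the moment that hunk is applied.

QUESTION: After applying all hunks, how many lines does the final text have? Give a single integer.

Answer: 10

Derivation:
Hunk 1: at line 1 remove [hrqk,wqvm,fqsm] add [lzcs,kjlhq] -> 8 lines: kyhrp ylmo lzcs kjlhq ugo mdmdg htb eql
Hunk 2: at line 2 remove [lzcs] add [mbu,vqzor,jpox] -> 10 lines: kyhrp ylmo mbu vqzor jpox kjlhq ugo mdmdg htb eql
Hunk 3: at line 5 remove [ugo,mdmdg] add [mfka,zjuto] -> 10 lines: kyhrp ylmo mbu vqzor jpox kjlhq mfka zjuto htb eql
Final line count: 10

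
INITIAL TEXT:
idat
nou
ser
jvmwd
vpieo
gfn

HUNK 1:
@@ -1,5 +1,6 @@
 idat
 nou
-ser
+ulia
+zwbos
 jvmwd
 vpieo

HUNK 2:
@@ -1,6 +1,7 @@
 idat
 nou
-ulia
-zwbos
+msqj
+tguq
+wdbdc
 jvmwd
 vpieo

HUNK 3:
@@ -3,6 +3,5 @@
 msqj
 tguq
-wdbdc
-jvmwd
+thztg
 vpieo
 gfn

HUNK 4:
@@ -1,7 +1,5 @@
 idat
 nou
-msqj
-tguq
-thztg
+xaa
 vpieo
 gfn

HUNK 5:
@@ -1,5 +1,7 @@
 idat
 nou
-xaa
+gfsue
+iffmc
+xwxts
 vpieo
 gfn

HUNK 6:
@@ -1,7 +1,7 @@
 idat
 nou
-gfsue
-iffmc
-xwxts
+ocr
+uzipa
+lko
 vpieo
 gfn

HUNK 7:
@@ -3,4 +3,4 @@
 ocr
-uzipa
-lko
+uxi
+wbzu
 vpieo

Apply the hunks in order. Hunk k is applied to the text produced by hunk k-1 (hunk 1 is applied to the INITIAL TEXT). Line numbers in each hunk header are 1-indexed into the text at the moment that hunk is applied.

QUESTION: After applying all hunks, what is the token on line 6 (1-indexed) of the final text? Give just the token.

Hunk 1: at line 1 remove [ser] add [ulia,zwbos] -> 7 lines: idat nou ulia zwbos jvmwd vpieo gfn
Hunk 2: at line 1 remove [ulia,zwbos] add [msqj,tguq,wdbdc] -> 8 lines: idat nou msqj tguq wdbdc jvmwd vpieo gfn
Hunk 3: at line 3 remove [wdbdc,jvmwd] add [thztg] -> 7 lines: idat nou msqj tguq thztg vpieo gfn
Hunk 4: at line 1 remove [msqj,tguq,thztg] add [xaa] -> 5 lines: idat nou xaa vpieo gfn
Hunk 5: at line 1 remove [xaa] add [gfsue,iffmc,xwxts] -> 7 lines: idat nou gfsue iffmc xwxts vpieo gfn
Hunk 6: at line 1 remove [gfsue,iffmc,xwxts] add [ocr,uzipa,lko] -> 7 lines: idat nou ocr uzipa lko vpieo gfn
Hunk 7: at line 3 remove [uzipa,lko] add [uxi,wbzu] -> 7 lines: idat nou ocr uxi wbzu vpieo gfn
Final line 6: vpieo

Answer: vpieo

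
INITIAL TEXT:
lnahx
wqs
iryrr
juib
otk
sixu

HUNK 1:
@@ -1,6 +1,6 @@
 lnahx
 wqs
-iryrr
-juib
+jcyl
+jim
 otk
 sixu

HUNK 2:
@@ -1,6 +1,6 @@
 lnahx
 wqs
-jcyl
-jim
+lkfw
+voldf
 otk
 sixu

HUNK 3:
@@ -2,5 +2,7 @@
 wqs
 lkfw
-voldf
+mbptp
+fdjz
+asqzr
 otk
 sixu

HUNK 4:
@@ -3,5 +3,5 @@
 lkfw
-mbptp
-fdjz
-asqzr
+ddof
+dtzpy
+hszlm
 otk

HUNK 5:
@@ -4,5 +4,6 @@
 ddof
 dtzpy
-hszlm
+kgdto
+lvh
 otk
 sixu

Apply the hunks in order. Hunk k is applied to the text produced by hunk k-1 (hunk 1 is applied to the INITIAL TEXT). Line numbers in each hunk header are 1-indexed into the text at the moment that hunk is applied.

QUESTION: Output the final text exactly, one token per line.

Hunk 1: at line 1 remove [iryrr,juib] add [jcyl,jim] -> 6 lines: lnahx wqs jcyl jim otk sixu
Hunk 2: at line 1 remove [jcyl,jim] add [lkfw,voldf] -> 6 lines: lnahx wqs lkfw voldf otk sixu
Hunk 3: at line 2 remove [voldf] add [mbptp,fdjz,asqzr] -> 8 lines: lnahx wqs lkfw mbptp fdjz asqzr otk sixu
Hunk 4: at line 3 remove [mbptp,fdjz,asqzr] add [ddof,dtzpy,hszlm] -> 8 lines: lnahx wqs lkfw ddof dtzpy hszlm otk sixu
Hunk 5: at line 4 remove [hszlm] add [kgdto,lvh] -> 9 lines: lnahx wqs lkfw ddof dtzpy kgdto lvh otk sixu

Answer: lnahx
wqs
lkfw
ddof
dtzpy
kgdto
lvh
otk
sixu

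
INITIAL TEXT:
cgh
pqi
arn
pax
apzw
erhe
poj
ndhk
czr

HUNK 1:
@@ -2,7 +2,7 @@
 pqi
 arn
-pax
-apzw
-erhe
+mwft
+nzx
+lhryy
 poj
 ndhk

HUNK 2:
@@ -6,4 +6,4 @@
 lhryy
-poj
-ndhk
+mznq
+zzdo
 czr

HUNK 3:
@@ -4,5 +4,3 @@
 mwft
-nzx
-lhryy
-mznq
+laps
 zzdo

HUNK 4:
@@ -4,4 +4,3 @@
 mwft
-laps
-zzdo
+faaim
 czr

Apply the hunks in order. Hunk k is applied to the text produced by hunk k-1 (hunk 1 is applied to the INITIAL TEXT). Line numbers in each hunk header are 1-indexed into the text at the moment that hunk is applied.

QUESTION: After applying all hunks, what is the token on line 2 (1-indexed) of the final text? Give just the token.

Answer: pqi

Derivation:
Hunk 1: at line 2 remove [pax,apzw,erhe] add [mwft,nzx,lhryy] -> 9 lines: cgh pqi arn mwft nzx lhryy poj ndhk czr
Hunk 2: at line 6 remove [poj,ndhk] add [mznq,zzdo] -> 9 lines: cgh pqi arn mwft nzx lhryy mznq zzdo czr
Hunk 3: at line 4 remove [nzx,lhryy,mznq] add [laps] -> 7 lines: cgh pqi arn mwft laps zzdo czr
Hunk 4: at line 4 remove [laps,zzdo] add [faaim] -> 6 lines: cgh pqi arn mwft faaim czr
Final line 2: pqi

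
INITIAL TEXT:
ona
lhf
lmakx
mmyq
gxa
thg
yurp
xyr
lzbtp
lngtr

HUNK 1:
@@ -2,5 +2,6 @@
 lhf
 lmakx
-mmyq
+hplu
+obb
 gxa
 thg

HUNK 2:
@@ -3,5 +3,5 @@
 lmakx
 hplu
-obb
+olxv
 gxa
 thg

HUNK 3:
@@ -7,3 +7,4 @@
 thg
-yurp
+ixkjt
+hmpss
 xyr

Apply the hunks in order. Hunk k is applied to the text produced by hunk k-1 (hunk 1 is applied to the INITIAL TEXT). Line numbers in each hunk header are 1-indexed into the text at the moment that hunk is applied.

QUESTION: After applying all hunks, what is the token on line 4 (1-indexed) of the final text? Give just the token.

Hunk 1: at line 2 remove [mmyq] add [hplu,obb] -> 11 lines: ona lhf lmakx hplu obb gxa thg yurp xyr lzbtp lngtr
Hunk 2: at line 3 remove [obb] add [olxv] -> 11 lines: ona lhf lmakx hplu olxv gxa thg yurp xyr lzbtp lngtr
Hunk 3: at line 7 remove [yurp] add [ixkjt,hmpss] -> 12 lines: ona lhf lmakx hplu olxv gxa thg ixkjt hmpss xyr lzbtp lngtr
Final line 4: hplu

Answer: hplu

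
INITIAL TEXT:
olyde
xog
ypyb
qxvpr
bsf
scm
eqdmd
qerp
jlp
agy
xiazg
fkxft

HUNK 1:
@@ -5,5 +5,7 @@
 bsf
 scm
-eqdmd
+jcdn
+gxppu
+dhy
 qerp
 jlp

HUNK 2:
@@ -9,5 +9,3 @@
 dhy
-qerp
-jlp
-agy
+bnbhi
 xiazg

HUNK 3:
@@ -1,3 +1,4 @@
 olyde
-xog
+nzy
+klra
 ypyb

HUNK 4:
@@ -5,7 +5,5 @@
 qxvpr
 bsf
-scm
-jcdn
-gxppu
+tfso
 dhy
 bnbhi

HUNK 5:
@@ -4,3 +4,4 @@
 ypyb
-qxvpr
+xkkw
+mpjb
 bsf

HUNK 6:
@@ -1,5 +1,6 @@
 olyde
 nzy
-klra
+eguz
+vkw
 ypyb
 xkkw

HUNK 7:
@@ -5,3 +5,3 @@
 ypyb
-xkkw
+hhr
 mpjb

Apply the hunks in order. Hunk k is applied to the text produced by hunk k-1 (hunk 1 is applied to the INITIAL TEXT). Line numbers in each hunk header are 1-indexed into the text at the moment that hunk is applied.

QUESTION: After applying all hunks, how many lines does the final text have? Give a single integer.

Answer: 13

Derivation:
Hunk 1: at line 5 remove [eqdmd] add [jcdn,gxppu,dhy] -> 14 lines: olyde xog ypyb qxvpr bsf scm jcdn gxppu dhy qerp jlp agy xiazg fkxft
Hunk 2: at line 9 remove [qerp,jlp,agy] add [bnbhi] -> 12 lines: olyde xog ypyb qxvpr bsf scm jcdn gxppu dhy bnbhi xiazg fkxft
Hunk 3: at line 1 remove [xog] add [nzy,klra] -> 13 lines: olyde nzy klra ypyb qxvpr bsf scm jcdn gxppu dhy bnbhi xiazg fkxft
Hunk 4: at line 5 remove [scm,jcdn,gxppu] add [tfso] -> 11 lines: olyde nzy klra ypyb qxvpr bsf tfso dhy bnbhi xiazg fkxft
Hunk 5: at line 4 remove [qxvpr] add [xkkw,mpjb] -> 12 lines: olyde nzy klra ypyb xkkw mpjb bsf tfso dhy bnbhi xiazg fkxft
Hunk 6: at line 1 remove [klra] add [eguz,vkw] -> 13 lines: olyde nzy eguz vkw ypyb xkkw mpjb bsf tfso dhy bnbhi xiazg fkxft
Hunk 7: at line 5 remove [xkkw] add [hhr] -> 13 lines: olyde nzy eguz vkw ypyb hhr mpjb bsf tfso dhy bnbhi xiazg fkxft
Final line count: 13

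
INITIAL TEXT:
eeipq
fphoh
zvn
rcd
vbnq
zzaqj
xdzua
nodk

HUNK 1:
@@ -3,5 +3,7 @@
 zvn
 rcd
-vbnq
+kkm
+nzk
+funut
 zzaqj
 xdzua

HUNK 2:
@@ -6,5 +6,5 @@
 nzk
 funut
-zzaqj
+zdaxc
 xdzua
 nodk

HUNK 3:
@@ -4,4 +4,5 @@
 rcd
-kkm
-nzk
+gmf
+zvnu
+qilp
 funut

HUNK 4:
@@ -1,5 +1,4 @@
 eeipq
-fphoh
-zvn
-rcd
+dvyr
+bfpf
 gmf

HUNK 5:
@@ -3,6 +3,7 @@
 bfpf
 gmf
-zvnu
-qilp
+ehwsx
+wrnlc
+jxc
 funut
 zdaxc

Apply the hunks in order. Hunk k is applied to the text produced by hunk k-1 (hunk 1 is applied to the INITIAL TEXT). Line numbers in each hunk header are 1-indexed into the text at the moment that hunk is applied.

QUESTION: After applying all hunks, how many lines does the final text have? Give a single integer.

Hunk 1: at line 3 remove [vbnq] add [kkm,nzk,funut] -> 10 lines: eeipq fphoh zvn rcd kkm nzk funut zzaqj xdzua nodk
Hunk 2: at line 6 remove [zzaqj] add [zdaxc] -> 10 lines: eeipq fphoh zvn rcd kkm nzk funut zdaxc xdzua nodk
Hunk 3: at line 4 remove [kkm,nzk] add [gmf,zvnu,qilp] -> 11 lines: eeipq fphoh zvn rcd gmf zvnu qilp funut zdaxc xdzua nodk
Hunk 4: at line 1 remove [fphoh,zvn,rcd] add [dvyr,bfpf] -> 10 lines: eeipq dvyr bfpf gmf zvnu qilp funut zdaxc xdzua nodk
Hunk 5: at line 3 remove [zvnu,qilp] add [ehwsx,wrnlc,jxc] -> 11 lines: eeipq dvyr bfpf gmf ehwsx wrnlc jxc funut zdaxc xdzua nodk
Final line count: 11

Answer: 11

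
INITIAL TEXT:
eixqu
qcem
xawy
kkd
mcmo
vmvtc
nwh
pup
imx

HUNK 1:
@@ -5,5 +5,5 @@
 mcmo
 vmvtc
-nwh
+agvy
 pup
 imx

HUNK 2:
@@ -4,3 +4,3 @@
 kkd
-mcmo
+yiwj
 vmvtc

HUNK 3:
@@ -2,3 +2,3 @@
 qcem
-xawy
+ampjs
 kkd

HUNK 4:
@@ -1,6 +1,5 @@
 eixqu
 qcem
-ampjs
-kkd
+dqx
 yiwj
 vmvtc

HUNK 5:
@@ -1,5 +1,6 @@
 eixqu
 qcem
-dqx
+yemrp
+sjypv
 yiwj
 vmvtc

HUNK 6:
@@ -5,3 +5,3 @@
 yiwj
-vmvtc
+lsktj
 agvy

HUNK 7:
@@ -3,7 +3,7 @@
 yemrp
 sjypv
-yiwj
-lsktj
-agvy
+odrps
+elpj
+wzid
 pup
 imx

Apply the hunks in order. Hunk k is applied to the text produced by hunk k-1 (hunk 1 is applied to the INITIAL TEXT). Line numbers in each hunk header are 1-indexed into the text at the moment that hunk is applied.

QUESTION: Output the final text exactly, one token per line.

Hunk 1: at line 5 remove [nwh] add [agvy] -> 9 lines: eixqu qcem xawy kkd mcmo vmvtc agvy pup imx
Hunk 2: at line 4 remove [mcmo] add [yiwj] -> 9 lines: eixqu qcem xawy kkd yiwj vmvtc agvy pup imx
Hunk 3: at line 2 remove [xawy] add [ampjs] -> 9 lines: eixqu qcem ampjs kkd yiwj vmvtc agvy pup imx
Hunk 4: at line 1 remove [ampjs,kkd] add [dqx] -> 8 lines: eixqu qcem dqx yiwj vmvtc agvy pup imx
Hunk 5: at line 1 remove [dqx] add [yemrp,sjypv] -> 9 lines: eixqu qcem yemrp sjypv yiwj vmvtc agvy pup imx
Hunk 6: at line 5 remove [vmvtc] add [lsktj] -> 9 lines: eixqu qcem yemrp sjypv yiwj lsktj agvy pup imx
Hunk 7: at line 3 remove [yiwj,lsktj,agvy] add [odrps,elpj,wzid] -> 9 lines: eixqu qcem yemrp sjypv odrps elpj wzid pup imx

Answer: eixqu
qcem
yemrp
sjypv
odrps
elpj
wzid
pup
imx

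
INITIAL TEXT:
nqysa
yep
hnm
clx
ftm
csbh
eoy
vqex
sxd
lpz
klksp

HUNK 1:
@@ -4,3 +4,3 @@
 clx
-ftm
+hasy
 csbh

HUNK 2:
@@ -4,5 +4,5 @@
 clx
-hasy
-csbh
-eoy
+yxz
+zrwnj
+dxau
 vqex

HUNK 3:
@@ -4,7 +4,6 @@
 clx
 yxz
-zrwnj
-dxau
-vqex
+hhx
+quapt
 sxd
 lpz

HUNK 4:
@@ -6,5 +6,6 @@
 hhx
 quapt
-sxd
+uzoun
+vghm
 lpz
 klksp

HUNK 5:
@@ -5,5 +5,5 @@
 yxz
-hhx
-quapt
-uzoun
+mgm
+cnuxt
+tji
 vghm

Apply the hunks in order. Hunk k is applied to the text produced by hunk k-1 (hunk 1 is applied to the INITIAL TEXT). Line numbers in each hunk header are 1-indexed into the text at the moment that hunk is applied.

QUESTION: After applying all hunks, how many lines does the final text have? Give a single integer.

Answer: 11

Derivation:
Hunk 1: at line 4 remove [ftm] add [hasy] -> 11 lines: nqysa yep hnm clx hasy csbh eoy vqex sxd lpz klksp
Hunk 2: at line 4 remove [hasy,csbh,eoy] add [yxz,zrwnj,dxau] -> 11 lines: nqysa yep hnm clx yxz zrwnj dxau vqex sxd lpz klksp
Hunk 3: at line 4 remove [zrwnj,dxau,vqex] add [hhx,quapt] -> 10 lines: nqysa yep hnm clx yxz hhx quapt sxd lpz klksp
Hunk 4: at line 6 remove [sxd] add [uzoun,vghm] -> 11 lines: nqysa yep hnm clx yxz hhx quapt uzoun vghm lpz klksp
Hunk 5: at line 5 remove [hhx,quapt,uzoun] add [mgm,cnuxt,tji] -> 11 lines: nqysa yep hnm clx yxz mgm cnuxt tji vghm lpz klksp
Final line count: 11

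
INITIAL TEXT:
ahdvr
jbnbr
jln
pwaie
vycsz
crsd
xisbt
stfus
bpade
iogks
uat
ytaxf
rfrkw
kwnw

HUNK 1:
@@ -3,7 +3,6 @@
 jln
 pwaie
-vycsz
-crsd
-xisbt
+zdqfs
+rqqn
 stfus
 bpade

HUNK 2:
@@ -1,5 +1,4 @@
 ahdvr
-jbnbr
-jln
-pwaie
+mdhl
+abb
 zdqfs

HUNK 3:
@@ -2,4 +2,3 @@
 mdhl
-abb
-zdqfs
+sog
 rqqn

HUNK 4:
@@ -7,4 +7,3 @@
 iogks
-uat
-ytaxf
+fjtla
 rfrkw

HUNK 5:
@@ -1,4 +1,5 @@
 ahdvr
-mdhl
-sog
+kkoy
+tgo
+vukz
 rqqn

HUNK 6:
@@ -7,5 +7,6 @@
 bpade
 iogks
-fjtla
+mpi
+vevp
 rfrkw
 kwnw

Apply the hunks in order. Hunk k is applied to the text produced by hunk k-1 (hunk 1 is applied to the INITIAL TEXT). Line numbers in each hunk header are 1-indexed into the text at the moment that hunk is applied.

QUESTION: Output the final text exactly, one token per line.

Hunk 1: at line 3 remove [vycsz,crsd,xisbt] add [zdqfs,rqqn] -> 13 lines: ahdvr jbnbr jln pwaie zdqfs rqqn stfus bpade iogks uat ytaxf rfrkw kwnw
Hunk 2: at line 1 remove [jbnbr,jln,pwaie] add [mdhl,abb] -> 12 lines: ahdvr mdhl abb zdqfs rqqn stfus bpade iogks uat ytaxf rfrkw kwnw
Hunk 3: at line 2 remove [abb,zdqfs] add [sog] -> 11 lines: ahdvr mdhl sog rqqn stfus bpade iogks uat ytaxf rfrkw kwnw
Hunk 4: at line 7 remove [uat,ytaxf] add [fjtla] -> 10 lines: ahdvr mdhl sog rqqn stfus bpade iogks fjtla rfrkw kwnw
Hunk 5: at line 1 remove [mdhl,sog] add [kkoy,tgo,vukz] -> 11 lines: ahdvr kkoy tgo vukz rqqn stfus bpade iogks fjtla rfrkw kwnw
Hunk 6: at line 7 remove [fjtla] add [mpi,vevp] -> 12 lines: ahdvr kkoy tgo vukz rqqn stfus bpade iogks mpi vevp rfrkw kwnw

Answer: ahdvr
kkoy
tgo
vukz
rqqn
stfus
bpade
iogks
mpi
vevp
rfrkw
kwnw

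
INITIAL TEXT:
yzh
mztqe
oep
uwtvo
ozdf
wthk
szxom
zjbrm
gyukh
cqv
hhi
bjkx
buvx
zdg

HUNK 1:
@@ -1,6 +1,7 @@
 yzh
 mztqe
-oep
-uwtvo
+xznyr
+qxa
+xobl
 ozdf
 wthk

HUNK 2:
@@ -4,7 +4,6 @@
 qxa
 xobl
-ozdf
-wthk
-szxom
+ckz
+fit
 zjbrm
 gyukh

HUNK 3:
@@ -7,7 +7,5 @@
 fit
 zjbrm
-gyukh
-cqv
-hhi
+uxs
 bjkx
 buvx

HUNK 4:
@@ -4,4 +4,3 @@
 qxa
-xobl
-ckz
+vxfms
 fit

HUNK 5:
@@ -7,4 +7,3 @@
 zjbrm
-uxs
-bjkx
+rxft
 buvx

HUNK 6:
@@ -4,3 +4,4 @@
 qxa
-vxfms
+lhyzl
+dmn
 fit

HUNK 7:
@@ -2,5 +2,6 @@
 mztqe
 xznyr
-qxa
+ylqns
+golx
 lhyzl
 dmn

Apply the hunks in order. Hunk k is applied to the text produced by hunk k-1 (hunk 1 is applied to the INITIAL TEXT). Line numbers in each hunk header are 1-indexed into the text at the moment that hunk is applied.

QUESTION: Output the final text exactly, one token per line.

Hunk 1: at line 1 remove [oep,uwtvo] add [xznyr,qxa,xobl] -> 15 lines: yzh mztqe xznyr qxa xobl ozdf wthk szxom zjbrm gyukh cqv hhi bjkx buvx zdg
Hunk 2: at line 4 remove [ozdf,wthk,szxom] add [ckz,fit] -> 14 lines: yzh mztqe xznyr qxa xobl ckz fit zjbrm gyukh cqv hhi bjkx buvx zdg
Hunk 3: at line 7 remove [gyukh,cqv,hhi] add [uxs] -> 12 lines: yzh mztqe xznyr qxa xobl ckz fit zjbrm uxs bjkx buvx zdg
Hunk 4: at line 4 remove [xobl,ckz] add [vxfms] -> 11 lines: yzh mztqe xznyr qxa vxfms fit zjbrm uxs bjkx buvx zdg
Hunk 5: at line 7 remove [uxs,bjkx] add [rxft] -> 10 lines: yzh mztqe xznyr qxa vxfms fit zjbrm rxft buvx zdg
Hunk 6: at line 4 remove [vxfms] add [lhyzl,dmn] -> 11 lines: yzh mztqe xznyr qxa lhyzl dmn fit zjbrm rxft buvx zdg
Hunk 7: at line 2 remove [qxa] add [ylqns,golx] -> 12 lines: yzh mztqe xznyr ylqns golx lhyzl dmn fit zjbrm rxft buvx zdg

Answer: yzh
mztqe
xznyr
ylqns
golx
lhyzl
dmn
fit
zjbrm
rxft
buvx
zdg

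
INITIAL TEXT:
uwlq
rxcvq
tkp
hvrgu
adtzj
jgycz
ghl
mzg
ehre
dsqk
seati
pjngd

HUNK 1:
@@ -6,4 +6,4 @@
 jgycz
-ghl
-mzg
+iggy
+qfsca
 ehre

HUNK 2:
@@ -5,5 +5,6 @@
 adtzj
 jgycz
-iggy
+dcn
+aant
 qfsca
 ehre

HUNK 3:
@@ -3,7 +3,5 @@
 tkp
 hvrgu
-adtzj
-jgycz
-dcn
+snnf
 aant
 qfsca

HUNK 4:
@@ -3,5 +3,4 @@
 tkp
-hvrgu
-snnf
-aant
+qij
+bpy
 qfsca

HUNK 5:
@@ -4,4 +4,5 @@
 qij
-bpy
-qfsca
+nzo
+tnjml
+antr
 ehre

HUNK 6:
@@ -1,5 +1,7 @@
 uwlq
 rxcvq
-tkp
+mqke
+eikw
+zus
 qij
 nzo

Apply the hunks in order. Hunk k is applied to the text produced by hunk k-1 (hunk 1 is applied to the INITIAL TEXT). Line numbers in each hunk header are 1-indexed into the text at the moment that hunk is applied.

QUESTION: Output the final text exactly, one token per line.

Answer: uwlq
rxcvq
mqke
eikw
zus
qij
nzo
tnjml
antr
ehre
dsqk
seati
pjngd

Derivation:
Hunk 1: at line 6 remove [ghl,mzg] add [iggy,qfsca] -> 12 lines: uwlq rxcvq tkp hvrgu adtzj jgycz iggy qfsca ehre dsqk seati pjngd
Hunk 2: at line 5 remove [iggy] add [dcn,aant] -> 13 lines: uwlq rxcvq tkp hvrgu adtzj jgycz dcn aant qfsca ehre dsqk seati pjngd
Hunk 3: at line 3 remove [adtzj,jgycz,dcn] add [snnf] -> 11 lines: uwlq rxcvq tkp hvrgu snnf aant qfsca ehre dsqk seati pjngd
Hunk 4: at line 3 remove [hvrgu,snnf,aant] add [qij,bpy] -> 10 lines: uwlq rxcvq tkp qij bpy qfsca ehre dsqk seati pjngd
Hunk 5: at line 4 remove [bpy,qfsca] add [nzo,tnjml,antr] -> 11 lines: uwlq rxcvq tkp qij nzo tnjml antr ehre dsqk seati pjngd
Hunk 6: at line 1 remove [tkp] add [mqke,eikw,zus] -> 13 lines: uwlq rxcvq mqke eikw zus qij nzo tnjml antr ehre dsqk seati pjngd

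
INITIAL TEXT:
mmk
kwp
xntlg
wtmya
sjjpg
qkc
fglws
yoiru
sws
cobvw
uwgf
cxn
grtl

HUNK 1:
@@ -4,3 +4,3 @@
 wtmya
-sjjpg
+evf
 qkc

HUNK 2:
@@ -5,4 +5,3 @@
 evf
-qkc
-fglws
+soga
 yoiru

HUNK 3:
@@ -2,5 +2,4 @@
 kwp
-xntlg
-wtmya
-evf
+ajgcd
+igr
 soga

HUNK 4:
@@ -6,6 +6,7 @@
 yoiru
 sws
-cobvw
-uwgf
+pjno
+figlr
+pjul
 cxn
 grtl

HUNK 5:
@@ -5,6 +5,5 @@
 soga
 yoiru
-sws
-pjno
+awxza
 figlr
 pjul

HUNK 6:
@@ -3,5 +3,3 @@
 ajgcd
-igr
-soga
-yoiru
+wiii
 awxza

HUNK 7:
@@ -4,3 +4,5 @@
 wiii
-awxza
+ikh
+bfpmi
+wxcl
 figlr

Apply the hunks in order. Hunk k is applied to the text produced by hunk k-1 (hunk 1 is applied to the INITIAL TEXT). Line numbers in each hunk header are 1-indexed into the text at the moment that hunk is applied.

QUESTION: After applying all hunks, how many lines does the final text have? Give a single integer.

Answer: 11

Derivation:
Hunk 1: at line 4 remove [sjjpg] add [evf] -> 13 lines: mmk kwp xntlg wtmya evf qkc fglws yoiru sws cobvw uwgf cxn grtl
Hunk 2: at line 5 remove [qkc,fglws] add [soga] -> 12 lines: mmk kwp xntlg wtmya evf soga yoiru sws cobvw uwgf cxn grtl
Hunk 3: at line 2 remove [xntlg,wtmya,evf] add [ajgcd,igr] -> 11 lines: mmk kwp ajgcd igr soga yoiru sws cobvw uwgf cxn grtl
Hunk 4: at line 6 remove [cobvw,uwgf] add [pjno,figlr,pjul] -> 12 lines: mmk kwp ajgcd igr soga yoiru sws pjno figlr pjul cxn grtl
Hunk 5: at line 5 remove [sws,pjno] add [awxza] -> 11 lines: mmk kwp ajgcd igr soga yoiru awxza figlr pjul cxn grtl
Hunk 6: at line 3 remove [igr,soga,yoiru] add [wiii] -> 9 lines: mmk kwp ajgcd wiii awxza figlr pjul cxn grtl
Hunk 7: at line 4 remove [awxza] add [ikh,bfpmi,wxcl] -> 11 lines: mmk kwp ajgcd wiii ikh bfpmi wxcl figlr pjul cxn grtl
Final line count: 11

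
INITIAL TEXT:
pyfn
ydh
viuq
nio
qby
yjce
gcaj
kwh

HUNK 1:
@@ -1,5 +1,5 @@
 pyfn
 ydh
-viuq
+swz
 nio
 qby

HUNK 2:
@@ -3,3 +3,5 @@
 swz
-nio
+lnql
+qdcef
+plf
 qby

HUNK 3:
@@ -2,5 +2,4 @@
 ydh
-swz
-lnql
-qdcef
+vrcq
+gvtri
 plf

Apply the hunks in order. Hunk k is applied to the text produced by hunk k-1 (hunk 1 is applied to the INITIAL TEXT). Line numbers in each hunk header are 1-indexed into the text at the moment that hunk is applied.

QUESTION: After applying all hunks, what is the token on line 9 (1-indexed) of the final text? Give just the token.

Hunk 1: at line 1 remove [viuq] add [swz] -> 8 lines: pyfn ydh swz nio qby yjce gcaj kwh
Hunk 2: at line 3 remove [nio] add [lnql,qdcef,plf] -> 10 lines: pyfn ydh swz lnql qdcef plf qby yjce gcaj kwh
Hunk 3: at line 2 remove [swz,lnql,qdcef] add [vrcq,gvtri] -> 9 lines: pyfn ydh vrcq gvtri plf qby yjce gcaj kwh
Final line 9: kwh

Answer: kwh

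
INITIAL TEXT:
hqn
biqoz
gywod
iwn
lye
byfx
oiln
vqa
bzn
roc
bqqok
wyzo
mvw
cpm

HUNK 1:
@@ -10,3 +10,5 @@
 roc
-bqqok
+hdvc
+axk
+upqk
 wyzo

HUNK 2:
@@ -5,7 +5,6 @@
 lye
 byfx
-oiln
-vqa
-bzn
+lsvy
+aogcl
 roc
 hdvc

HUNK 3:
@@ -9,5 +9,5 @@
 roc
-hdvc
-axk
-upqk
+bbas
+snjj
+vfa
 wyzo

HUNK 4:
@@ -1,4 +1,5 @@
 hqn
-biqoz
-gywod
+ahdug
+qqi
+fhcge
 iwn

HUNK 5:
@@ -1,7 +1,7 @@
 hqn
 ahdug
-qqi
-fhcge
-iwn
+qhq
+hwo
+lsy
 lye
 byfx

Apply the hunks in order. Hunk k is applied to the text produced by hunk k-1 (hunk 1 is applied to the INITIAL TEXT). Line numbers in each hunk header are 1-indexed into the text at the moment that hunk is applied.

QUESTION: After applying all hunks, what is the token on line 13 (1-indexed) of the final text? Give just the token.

Answer: vfa

Derivation:
Hunk 1: at line 10 remove [bqqok] add [hdvc,axk,upqk] -> 16 lines: hqn biqoz gywod iwn lye byfx oiln vqa bzn roc hdvc axk upqk wyzo mvw cpm
Hunk 2: at line 5 remove [oiln,vqa,bzn] add [lsvy,aogcl] -> 15 lines: hqn biqoz gywod iwn lye byfx lsvy aogcl roc hdvc axk upqk wyzo mvw cpm
Hunk 3: at line 9 remove [hdvc,axk,upqk] add [bbas,snjj,vfa] -> 15 lines: hqn biqoz gywod iwn lye byfx lsvy aogcl roc bbas snjj vfa wyzo mvw cpm
Hunk 4: at line 1 remove [biqoz,gywod] add [ahdug,qqi,fhcge] -> 16 lines: hqn ahdug qqi fhcge iwn lye byfx lsvy aogcl roc bbas snjj vfa wyzo mvw cpm
Hunk 5: at line 1 remove [qqi,fhcge,iwn] add [qhq,hwo,lsy] -> 16 lines: hqn ahdug qhq hwo lsy lye byfx lsvy aogcl roc bbas snjj vfa wyzo mvw cpm
Final line 13: vfa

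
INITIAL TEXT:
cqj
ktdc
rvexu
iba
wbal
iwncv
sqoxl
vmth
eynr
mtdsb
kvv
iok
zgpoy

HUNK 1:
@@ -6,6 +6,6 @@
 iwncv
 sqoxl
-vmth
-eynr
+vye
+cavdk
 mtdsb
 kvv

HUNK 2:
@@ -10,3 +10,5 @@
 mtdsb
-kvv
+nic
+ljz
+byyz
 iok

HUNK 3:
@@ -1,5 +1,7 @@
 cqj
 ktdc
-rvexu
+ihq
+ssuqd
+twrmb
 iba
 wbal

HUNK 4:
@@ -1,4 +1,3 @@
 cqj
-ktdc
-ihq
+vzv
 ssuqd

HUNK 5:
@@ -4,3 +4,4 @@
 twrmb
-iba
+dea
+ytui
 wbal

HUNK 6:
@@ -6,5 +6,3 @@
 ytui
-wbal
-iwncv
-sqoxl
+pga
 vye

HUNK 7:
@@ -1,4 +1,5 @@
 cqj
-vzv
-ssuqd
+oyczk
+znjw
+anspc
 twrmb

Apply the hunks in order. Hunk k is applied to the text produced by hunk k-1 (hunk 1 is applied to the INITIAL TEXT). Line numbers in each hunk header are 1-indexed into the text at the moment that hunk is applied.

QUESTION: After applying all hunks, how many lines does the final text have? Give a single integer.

Answer: 16

Derivation:
Hunk 1: at line 6 remove [vmth,eynr] add [vye,cavdk] -> 13 lines: cqj ktdc rvexu iba wbal iwncv sqoxl vye cavdk mtdsb kvv iok zgpoy
Hunk 2: at line 10 remove [kvv] add [nic,ljz,byyz] -> 15 lines: cqj ktdc rvexu iba wbal iwncv sqoxl vye cavdk mtdsb nic ljz byyz iok zgpoy
Hunk 3: at line 1 remove [rvexu] add [ihq,ssuqd,twrmb] -> 17 lines: cqj ktdc ihq ssuqd twrmb iba wbal iwncv sqoxl vye cavdk mtdsb nic ljz byyz iok zgpoy
Hunk 4: at line 1 remove [ktdc,ihq] add [vzv] -> 16 lines: cqj vzv ssuqd twrmb iba wbal iwncv sqoxl vye cavdk mtdsb nic ljz byyz iok zgpoy
Hunk 5: at line 4 remove [iba] add [dea,ytui] -> 17 lines: cqj vzv ssuqd twrmb dea ytui wbal iwncv sqoxl vye cavdk mtdsb nic ljz byyz iok zgpoy
Hunk 6: at line 6 remove [wbal,iwncv,sqoxl] add [pga] -> 15 lines: cqj vzv ssuqd twrmb dea ytui pga vye cavdk mtdsb nic ljz byyz iok zgpoy
Hunk 7: at line 1 remove [vzv,ssuqd] add [oyczk,znjw,anspc] -> 16 lines: cqj oyczk znjw anspc twrmb dea ytui pga vye cavdk mtdsb nic ljz byyz iok zgpoy
Final line count: 16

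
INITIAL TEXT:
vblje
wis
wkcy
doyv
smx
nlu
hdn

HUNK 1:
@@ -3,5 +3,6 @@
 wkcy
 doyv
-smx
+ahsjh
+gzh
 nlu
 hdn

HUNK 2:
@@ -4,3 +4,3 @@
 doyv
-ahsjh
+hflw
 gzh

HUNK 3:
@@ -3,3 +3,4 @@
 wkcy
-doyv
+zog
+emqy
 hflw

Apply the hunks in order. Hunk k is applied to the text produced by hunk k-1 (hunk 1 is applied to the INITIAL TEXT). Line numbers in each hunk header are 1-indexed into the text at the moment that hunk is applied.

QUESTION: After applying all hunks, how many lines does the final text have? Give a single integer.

Hunk 1: at line 3 remove [smx] add [ahsjh,gzh] -> 8 lines: vblje wis wkcy doyv ahsjh gzh nlu hdn
Hunk 2: at line 4 remove [ahsjh] add [hflw] -> 8 lines: vblje wis wkcy doyv hflw gzh nlu hdn
Hunk 3: at line 3 remove [doyv] add [zog,emqy] -> 9 lines: vblje wis wkcy zog emqy hflw gzh nlu hdn
Final line count: 9

Answer: 9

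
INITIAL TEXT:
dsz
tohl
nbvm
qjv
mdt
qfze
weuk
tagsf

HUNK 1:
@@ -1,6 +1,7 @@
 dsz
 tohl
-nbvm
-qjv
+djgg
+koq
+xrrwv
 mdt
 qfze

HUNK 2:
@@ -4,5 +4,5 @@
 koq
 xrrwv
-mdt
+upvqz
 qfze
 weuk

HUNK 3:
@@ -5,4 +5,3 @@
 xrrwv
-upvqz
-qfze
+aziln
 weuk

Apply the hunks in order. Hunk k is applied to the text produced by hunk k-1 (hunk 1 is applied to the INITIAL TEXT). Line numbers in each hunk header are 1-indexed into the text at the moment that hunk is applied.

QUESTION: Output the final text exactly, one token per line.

Hunk 1: at line 1 remove [nbvm,qjv] add [djgg,koq,xrrwv] -> 9 lines: dsz tohl djgg koq xrrwv mdt qfze weuk tagsf
Hunk 2: at line 4 remove [mdt] add [upvqz] -> 9 lines: dsz tohl djgg koq xrrwv upvqz qfze weuk tagsf
Hunk 3: at line 5 remove [upvqz,qfze] add [aziln] -> 8 lines: dsz tohl djgg koq xrrwv aziln weuk tagsf

Answer: dsz
tohl
djgg
koq
xrrwv
aziln
weuk
tagsf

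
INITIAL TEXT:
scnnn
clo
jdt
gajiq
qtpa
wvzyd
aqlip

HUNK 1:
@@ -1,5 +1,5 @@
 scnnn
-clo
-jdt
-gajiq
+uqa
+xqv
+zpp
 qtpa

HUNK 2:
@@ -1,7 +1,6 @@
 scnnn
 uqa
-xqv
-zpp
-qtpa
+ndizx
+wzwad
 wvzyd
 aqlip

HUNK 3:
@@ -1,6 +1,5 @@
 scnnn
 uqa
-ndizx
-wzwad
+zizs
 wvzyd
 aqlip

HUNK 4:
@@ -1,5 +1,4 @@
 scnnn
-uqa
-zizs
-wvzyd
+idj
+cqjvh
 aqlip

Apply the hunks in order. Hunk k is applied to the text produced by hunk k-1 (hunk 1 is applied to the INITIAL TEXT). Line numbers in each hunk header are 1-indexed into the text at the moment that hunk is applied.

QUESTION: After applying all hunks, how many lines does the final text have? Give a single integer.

Answer: 4

Derivation:
Hunk 1: at line 1 remove [clo,jdt,gajiq] add [uqa,xqv,zpp] -> 7 lines: scnnn uqa xqv zpp qtpa wvzyd aqlip
Hunk 2: at line 1 remove [xqv,zpp,qtpa] add [ndizx,wzwad] -> 6 lines: scnnn uqa ndizx wzwad wvzyd aqlip
Hunk 3: at line 1 remove [ndizx,wzwad] add [zizs] -> 5 lines: scnnn uqa zizs wvzyd aqlip
Hunk 4: at line 1 remove [uqa,zizs,wvzyd] add [idj,cqjvh] -> 4 lines: scnnn idj cqjvh aqlip
Final line count: 4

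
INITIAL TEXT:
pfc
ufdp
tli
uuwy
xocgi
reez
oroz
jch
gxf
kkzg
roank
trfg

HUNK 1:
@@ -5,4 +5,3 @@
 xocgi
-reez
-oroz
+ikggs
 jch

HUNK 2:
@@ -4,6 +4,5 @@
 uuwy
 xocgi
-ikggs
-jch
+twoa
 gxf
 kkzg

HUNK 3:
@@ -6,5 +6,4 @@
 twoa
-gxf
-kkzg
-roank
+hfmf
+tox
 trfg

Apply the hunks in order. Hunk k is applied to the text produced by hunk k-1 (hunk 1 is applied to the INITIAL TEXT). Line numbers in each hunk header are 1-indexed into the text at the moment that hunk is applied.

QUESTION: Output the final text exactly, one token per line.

Hunk 1: at line 5 remove [reez,oroz] add [ikggs] -> 11 lines: pfc ufdp tli uuwy xocgi ikggs jch gxf kkzg roank trfg
Hunk 2: at line 4 remove [ikggs,jch] add [twoa] -> 10 lines: pfc ufdp tli uuwy xocgi twoa gxf kkzg roank trfg
Hunk 3: at line 6 remove [gxf,kkzg,roank] add [hfmf,tox] -> 9 lines: pfc ufdp tli uuwy xocgi twoa hfmf tox trfg

Answer: pfc
ufdp
tli
uuwy
xocgi
twoa
hfmf
tox
trfg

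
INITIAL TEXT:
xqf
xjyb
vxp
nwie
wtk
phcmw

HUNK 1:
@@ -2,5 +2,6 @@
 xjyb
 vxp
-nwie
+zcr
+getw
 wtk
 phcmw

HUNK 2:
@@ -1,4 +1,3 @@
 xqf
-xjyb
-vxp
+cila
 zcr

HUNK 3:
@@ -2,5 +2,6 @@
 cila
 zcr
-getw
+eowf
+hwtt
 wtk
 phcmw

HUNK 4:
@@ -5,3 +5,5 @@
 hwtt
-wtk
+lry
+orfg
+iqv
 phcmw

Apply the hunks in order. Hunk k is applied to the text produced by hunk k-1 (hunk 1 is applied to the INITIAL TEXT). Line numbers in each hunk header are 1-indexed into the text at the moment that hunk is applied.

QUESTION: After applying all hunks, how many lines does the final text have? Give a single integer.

Answer: 9

Derivation:
Hunk 1: at line 2 remove [nwie] add [zcr,getw] -> 7 lines: xqf xjyb vxp zcr getw wtk phcmw
Hunk 2: at line 1 remove [xjyb,vxp] add [cila] -> 6 lines: xqf cila zcr getw wtk phcmw
Hunk 3: at line 2 remove [getw] add [eowf,hwtt] -> 7 lines: xqf cila zcr eowf hwtt wtk phcmw
Hunk 4: at line 5 remove [wtk] add [lry,orfg,iqv] -> 9 lines: xqf cila zcr eowf hwtt lry orfg iqv phcmw
Final line count: 9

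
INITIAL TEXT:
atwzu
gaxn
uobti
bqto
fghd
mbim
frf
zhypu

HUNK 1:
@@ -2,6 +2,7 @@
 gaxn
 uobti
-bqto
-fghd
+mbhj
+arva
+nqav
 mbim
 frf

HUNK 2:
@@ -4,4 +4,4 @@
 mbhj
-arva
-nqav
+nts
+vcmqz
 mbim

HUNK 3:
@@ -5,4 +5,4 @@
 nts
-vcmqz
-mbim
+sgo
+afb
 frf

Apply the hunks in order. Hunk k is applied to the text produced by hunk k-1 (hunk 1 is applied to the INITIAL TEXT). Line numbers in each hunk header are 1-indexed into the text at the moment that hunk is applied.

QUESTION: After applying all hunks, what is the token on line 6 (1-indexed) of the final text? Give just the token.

Answer: sgo

Derivation:
Hunk 1: at line 2 remove [bqto,fghd] add [mbhj,arva,nqav] -> 9 lines: atwzu gaxn uobti mbhj arva nqav mbim frf zhypu
Hunk 2: at line 4 remove [arva,nqav] add [nts,vcmqz] -> 9 lines: atwzu gaxn uobti mbhj nts vcmqz mbim frf zhypu
Hunk 3: at line 5 remove [vcmqz,mbim] add [sgo,afb] -> 9 lines: atwzu gaxn uobti mbhj nts sgo afb frf zhypu
Final line 6: sgo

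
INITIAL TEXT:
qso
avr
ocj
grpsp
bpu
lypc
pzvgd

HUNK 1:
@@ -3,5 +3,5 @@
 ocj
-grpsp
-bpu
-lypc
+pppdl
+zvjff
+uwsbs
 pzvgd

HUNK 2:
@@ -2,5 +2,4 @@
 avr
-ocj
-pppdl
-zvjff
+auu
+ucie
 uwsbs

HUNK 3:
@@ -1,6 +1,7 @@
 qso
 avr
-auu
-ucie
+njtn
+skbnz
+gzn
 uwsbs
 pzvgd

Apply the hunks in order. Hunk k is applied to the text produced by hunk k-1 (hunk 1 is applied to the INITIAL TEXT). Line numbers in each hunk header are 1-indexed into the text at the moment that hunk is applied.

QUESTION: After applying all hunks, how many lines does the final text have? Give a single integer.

Answer: 7

Derivation:
Hunk 1: at line 3 remove [grpsp,bpu,lypc] add [pppdl,zvjff,uwsbs] -> 7 lines: qso avr ocj pppdl zvjff uwsbs pzvgd
Hunk 2: at line 2 remove [ocj,pppdl,zvjff] add [auu,ucie] -> 6 lines: qso avr auu ucie uwsbs pzvgd
Hunk 3: at line 1 remove [auu,ucie] add [njtn,skbnz,gzn] -> 7 lines: qso avr njtn skbnz gzn uwsbs pzvgd
Final line count: 7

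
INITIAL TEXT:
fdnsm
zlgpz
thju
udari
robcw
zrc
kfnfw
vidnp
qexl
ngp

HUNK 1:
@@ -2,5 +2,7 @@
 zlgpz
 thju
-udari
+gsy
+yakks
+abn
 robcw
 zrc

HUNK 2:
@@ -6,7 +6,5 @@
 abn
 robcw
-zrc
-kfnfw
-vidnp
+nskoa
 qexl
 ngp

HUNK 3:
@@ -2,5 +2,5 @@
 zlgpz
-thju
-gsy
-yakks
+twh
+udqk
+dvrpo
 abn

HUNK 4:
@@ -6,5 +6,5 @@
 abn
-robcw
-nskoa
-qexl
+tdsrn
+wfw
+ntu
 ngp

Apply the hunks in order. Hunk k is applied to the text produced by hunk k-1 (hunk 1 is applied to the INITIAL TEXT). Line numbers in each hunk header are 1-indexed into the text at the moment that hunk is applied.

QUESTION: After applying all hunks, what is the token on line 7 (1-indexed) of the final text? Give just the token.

Hunk 1: at line 2 remove [udari] add [gsy,yakks,abn] -> 12 lines: fdnsm zlgpz thju gsy yakks abn robcw zrc kfnfw vidnp qexl ngp
Hunk 2: at line 6 remove [zrc,kfnfw,vidnp] add [nskoa] -> 10 lines: fdnsm zlgpz thju gsy yakks abn robcw nskoa qexl ngp
Hunk 3: at line 2 remove [thju,gsy,yakks] add [twh,udqk,dvrpo] -> 10 lines: fdnsm zlgpz twh udqk dvrpo abn robcw nskoa qexl ngp
Hunk 4: at line 6 remove [robcw,nskoa,qexl] add [tdsrn,wfw,ntu] -> 10 lines: fdnsm zlgpz twh udqk dvrpo abn tdsrn wfw ntu ngp
Final line 7: tdsrn

Answer: tdsrn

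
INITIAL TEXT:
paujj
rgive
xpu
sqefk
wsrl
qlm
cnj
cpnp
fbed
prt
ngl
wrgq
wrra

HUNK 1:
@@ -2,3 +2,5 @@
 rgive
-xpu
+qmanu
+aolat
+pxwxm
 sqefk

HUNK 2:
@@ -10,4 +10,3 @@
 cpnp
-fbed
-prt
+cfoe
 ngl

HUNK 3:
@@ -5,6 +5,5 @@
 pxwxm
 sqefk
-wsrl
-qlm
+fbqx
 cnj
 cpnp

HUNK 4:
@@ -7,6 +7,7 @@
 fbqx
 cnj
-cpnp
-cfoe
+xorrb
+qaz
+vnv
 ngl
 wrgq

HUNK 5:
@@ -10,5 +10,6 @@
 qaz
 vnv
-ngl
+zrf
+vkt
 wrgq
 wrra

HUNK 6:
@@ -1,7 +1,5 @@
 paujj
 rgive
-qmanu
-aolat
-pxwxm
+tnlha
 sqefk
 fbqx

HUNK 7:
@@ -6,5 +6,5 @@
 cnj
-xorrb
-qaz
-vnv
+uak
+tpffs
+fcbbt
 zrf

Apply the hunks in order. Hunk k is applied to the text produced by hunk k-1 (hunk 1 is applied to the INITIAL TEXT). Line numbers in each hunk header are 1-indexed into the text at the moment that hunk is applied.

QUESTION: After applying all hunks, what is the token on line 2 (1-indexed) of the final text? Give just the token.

Hunk 1: at line 2 remove [xpu] add [qmanu,aolat,pxwxm] -> 15 lines: paujj rgive qmanu aolat pxwxm sqefk wsrl qlm cnj cpnp fbed prt ngl wrgq wrra
Hunk 2: at line 10 remove [fbed,prt] add [cfoe] -> 14 lines: paujj rgive qmanu aolat pxwxm sqefk wsrl qlm cnj cpnp cfoe ngl wrgq wrra
Hunk 3: at line 5 remove [wsrl,qlm] add [fbqx] -> 13 lines: paujj rgive qmanu aolat pxwxm sqefk fbqx cnj cpnp cfoe ngl wrgq wrra
Hunk 4: at line 7 remove [cpnp,cfoe] add [xorrb,qaz,vnv] -> 14 lines: paujj rgive qmanu aolat pxwxm sqefk fbqx cnj xorrb qaz vnv ngl wrgq wrra
Hunk 5: at line 10 remove [ngl] add [zrf,vkt] -> 15 lines: paujj rgive qmanu aolat pxwxm sqefk fbqx cnj xorrb qaz vnv zrf vkt wrgq wrra
Hunk 6: at line 1 remove [qmanu,aolat,pxwxm] add [tnlha] -> 13 lines: paujj rgive tnlha sqefk fbqx cnj xorrb qaz vnv zrf vkt wrgq wrra
Hunk 7: at line 6 remove [xorrb,qaz,vnv] add [uak,tpffs,fcbbt] -> 13 lines: paujj rgive tnlha sqefk fbqx cnj uak tpffs fcbbt zrf vkt wrgq wrra
Final line 2: rgive

Answer: rgive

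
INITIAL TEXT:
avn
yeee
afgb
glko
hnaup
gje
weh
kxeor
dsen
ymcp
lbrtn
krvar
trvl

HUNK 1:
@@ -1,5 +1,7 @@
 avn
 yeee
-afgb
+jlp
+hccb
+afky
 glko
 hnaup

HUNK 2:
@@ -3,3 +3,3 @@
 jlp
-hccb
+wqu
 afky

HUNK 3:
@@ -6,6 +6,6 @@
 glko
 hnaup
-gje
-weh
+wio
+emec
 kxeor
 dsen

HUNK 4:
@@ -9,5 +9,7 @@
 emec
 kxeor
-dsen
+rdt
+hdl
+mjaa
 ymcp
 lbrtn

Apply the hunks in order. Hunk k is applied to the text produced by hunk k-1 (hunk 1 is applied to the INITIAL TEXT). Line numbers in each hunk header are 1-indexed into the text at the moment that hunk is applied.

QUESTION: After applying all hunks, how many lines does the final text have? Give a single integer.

Answer: 17

Derivation:
Hunk 1: at line 1 remove [afgb] add [jlp,hccb,afky] -> 15 lines: avn yeee jlp hccb afky glko hnaup gje weh kxeor dsen ymcp lbrtn krvar trvl
Hunk 2: at line 3 remove [hccb] add [wqu] -> 15 lines: avn yeee jlp wqu afky glko hnaup gje weh kxeor dsen ymcp lbrtn krvar trvl
Hunk 3: at line 6 remove [gje,weh] add [wio,emec] -> 15 lines: avn yeee jlp wqu afky glko hnaup wio emec kxeor dsen ymcp lbrtn krvar trvl
Hunk 4: at line 9 remove [dsen] add [rdt,hdl,mjaa] -> 17 lines: avn yeee jlp wqu afky glko hnaup wio emec kxeor rdt hdl mjaa ymcp lbrtn krvar trvl
Final line count: 17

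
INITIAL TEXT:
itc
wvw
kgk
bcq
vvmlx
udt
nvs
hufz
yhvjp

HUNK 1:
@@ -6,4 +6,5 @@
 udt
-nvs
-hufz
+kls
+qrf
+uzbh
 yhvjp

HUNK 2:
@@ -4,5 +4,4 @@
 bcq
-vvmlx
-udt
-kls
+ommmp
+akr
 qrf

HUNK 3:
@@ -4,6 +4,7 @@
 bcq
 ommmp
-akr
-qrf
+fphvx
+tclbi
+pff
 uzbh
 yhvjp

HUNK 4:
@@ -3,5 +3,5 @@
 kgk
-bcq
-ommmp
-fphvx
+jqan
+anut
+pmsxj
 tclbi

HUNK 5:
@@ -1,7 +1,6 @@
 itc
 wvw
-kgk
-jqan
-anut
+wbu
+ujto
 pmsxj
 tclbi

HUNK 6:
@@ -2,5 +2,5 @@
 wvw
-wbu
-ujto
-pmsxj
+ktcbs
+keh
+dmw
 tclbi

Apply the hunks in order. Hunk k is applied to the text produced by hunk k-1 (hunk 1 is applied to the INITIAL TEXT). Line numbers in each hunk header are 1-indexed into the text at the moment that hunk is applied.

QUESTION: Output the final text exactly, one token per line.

Hunk 1: at line 6 remove [nvs,hufz] add [kls,qrf,uzbh] -> 10 lines: itc wvw kgk bcq vvmlx udt kls qrf uzbh yhvjp
Hunk 2: at line 4 remove [vvmlx,udt,kls] add [ommmp,akr] -> 9 lines: itc wvw kgk bcq ommmp akr qrf uzbh yhvjp
Hunk 3: at line 4 remove [akr,qrf] add [fphvx,tclbi,pff] -> 10 lines: itc wvw kgk bcq ommmp fphvx tclbi pff uzbh yhvjp
Hunk 4: at line 3 remove [bcq,ommmp,fphvx] add [jqan,anut,pmsxj] -> 10 lines: itc wvw kgk jqan anut pmsxj tclbi pff uzbh yhvjp
Hunk 5: at line 1 remove [kgk,jqan,anut] add [wbu,ujto] -> 9 lines: itc wvw wbu ujto pmsxj tclbi pff uzbh yhvjp
Hunk 6: at line 2 remove [wbu,ujto,pmsxj] add [ktcbs,keh,dmw] -> 9 lines: itc wvw ktcbs keh dmw tclbi pff uzbh yhvjp

Answer: itc
wvw
ktcbs
keh
dmw
tclbi
pff
uzbh
yhvjp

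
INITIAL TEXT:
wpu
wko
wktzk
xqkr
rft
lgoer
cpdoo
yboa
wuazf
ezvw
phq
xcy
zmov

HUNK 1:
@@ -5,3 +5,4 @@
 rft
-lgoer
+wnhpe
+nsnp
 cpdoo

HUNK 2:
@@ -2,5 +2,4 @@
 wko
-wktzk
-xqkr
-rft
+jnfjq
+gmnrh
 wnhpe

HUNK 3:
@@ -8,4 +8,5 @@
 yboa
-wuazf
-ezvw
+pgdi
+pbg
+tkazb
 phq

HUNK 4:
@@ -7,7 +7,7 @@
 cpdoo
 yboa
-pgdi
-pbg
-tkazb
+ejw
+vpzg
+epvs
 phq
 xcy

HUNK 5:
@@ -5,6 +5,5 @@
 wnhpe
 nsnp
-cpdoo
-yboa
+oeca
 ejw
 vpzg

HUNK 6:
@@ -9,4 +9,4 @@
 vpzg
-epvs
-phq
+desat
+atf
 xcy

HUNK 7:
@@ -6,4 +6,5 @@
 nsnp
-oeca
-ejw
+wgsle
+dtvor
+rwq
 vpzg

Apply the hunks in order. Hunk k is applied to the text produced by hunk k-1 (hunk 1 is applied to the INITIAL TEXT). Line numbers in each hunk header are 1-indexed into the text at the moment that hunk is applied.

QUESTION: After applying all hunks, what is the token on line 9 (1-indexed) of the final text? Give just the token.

Answer: rwq

Derivation:
Hunk 1: at line 5 remove [lgoer] add [wnhpe,nsnp] -> 14 lines: wpu wko wktzk xqkr rft wnhpe nsnp cpdoo yboa wuazf ezvw phq xcy zmov
Hunk 2: at line 2 remove [wktzk,xqkr,rft] add [jnfjq,gmnrh] -> 13 lines: wpu wko jnfjq gmnrh wnhpe nsnp cpdoo yboa wuazf ezvw phq xcy zmov
Hunk 3: at line 8 remove [wuazf,ezvw] add [pgdi,pbg,tkazb] -> 14 lines: wpu wko jnfjq gmnrh wnhpe nsnp cpdoo yboa pgdi pbg tkazb phq xcy zmov
Hunk 4: at line 7 remove [pgdi,pbg,tkazb] add [ejw,vpzg,epvs] -> 14 lines: wpu wko jnfjq gmnrh wnhpe nsnp cpdoo yboa ejw vpzg epvs phq xcy zmov
Hunk 5: at line 5 remove [cpdoo,yboa] add [oeca] -> 13 lines: wpu wko jnfjq gmnrh wnhpe nsnp oeca ejw vpzg epvs phq xcy zmov
Hunk 6: at line 9 remove [epvs,phq] add [desat,atf] -> 13 lines: wpu wko jnfjq gmnrh wnhpe nsnp oeca ejw vpzg desat atf xcy zmov
Hunk 7: at line 6 remove [oeca,ejw] add [wgsle,dtvor,rwq] -> 14 lines: wpu wko jnfjq gmnrh wnhpe nsnp wgsle dtvor rwq vpzg desat atf xcy zmov
Final line 9: rwq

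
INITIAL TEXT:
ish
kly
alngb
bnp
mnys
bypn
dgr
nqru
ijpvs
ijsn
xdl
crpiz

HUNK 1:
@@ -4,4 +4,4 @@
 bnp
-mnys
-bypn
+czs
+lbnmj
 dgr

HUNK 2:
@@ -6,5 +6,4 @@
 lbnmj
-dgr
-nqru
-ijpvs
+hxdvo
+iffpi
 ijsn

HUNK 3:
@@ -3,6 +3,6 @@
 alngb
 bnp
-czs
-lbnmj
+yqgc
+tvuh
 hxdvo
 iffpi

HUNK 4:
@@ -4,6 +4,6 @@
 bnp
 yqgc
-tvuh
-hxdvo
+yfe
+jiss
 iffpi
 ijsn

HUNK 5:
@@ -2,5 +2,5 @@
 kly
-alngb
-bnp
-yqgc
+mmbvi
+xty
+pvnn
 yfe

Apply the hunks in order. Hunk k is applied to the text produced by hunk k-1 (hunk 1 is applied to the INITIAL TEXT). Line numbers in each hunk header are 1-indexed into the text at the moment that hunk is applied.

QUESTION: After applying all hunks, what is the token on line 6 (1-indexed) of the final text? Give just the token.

Answer: yfe

Derivation:
Hunk 1: at line 4 remove [mnys,bypn] add [czs,lbnmj] -> 12 lines: ish kly alngb bnp czs lbnmj dgr nqru ijpvs ijsn xdl crpiz
Hunk 2: at line 6 remove [dgr,nqru,ijpvs] add [hxdvo,iffpi] -> 11 lines: ish kly alngb bnp czs lbnmj hxdvo iffpi ijsn xdl crpiz
Hunk 3: at line 3 remove [czs,lbnmj] add [yqgc,tvuh] -> 11 lines: ish kly alngb bnp yqgc tvuh hxdvo iffpi ijsn xdl crpiz
Hunk 4: at line 4 remove [tvuh,hxdvo] add [yfe,jiss] -> 11 lines: ish kly alngb bnp yqgc yfe jiss iffpi ijsn xdl crpiz
Hunk 5: at line 2 remove [alngb,bnp,yqgc] add [mmbvi,xty,pvnn] -> 11 lines: ish kly mmbvi xty pvnn yfe jiss iffpi ijsn xdl crpiz
Final line 6: yfe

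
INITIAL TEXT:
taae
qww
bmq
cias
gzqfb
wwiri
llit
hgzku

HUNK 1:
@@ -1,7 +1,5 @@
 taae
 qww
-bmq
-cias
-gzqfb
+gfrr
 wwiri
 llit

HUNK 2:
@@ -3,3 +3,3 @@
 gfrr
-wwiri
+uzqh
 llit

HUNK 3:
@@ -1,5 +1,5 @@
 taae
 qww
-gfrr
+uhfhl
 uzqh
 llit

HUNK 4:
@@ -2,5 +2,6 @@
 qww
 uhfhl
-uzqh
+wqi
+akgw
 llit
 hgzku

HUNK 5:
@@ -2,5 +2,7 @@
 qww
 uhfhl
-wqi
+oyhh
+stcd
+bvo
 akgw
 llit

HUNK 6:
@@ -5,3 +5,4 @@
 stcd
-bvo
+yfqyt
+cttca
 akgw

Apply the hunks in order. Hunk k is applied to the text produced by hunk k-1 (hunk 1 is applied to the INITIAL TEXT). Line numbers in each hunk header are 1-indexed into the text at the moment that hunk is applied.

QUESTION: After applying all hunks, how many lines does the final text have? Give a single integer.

Hunk 1: at line 1 remove [bmq,cias,gzqfb] add [gfrr] -> 6 lines: taae qww gfrr wwiri llit hgzku
Hunk 2: at line 3 remove [wwiri] add [uzqh] -> 6 lines: taae qww gfrr uzqh llit hgzku
Hunk 3: at line 1 remove [gfrr] add [uhfhl] -> 6 lines: taae qww uhfhl uzqh llit hgzku
Hunk 4: at line 2 remove [uzqh] add [wqi,akgw] -> 7 lines: taae qww uhfhl wqi akgw llit hgzku
Hunk 5: at line 2 remove [wqi] add [oyhh,stcd,bvo] -> 9 lines: taae qww uhfhl oyhh stcd bvo akgw llit hgzku
Hunk 6: at line 5 remove [bvo] add [yfqyt,cttca] -> 10 lines: taae qww uhfhl oyhh stcd yfqyt cttca akgw llit hgzku
Final line count: 10

Answer: 10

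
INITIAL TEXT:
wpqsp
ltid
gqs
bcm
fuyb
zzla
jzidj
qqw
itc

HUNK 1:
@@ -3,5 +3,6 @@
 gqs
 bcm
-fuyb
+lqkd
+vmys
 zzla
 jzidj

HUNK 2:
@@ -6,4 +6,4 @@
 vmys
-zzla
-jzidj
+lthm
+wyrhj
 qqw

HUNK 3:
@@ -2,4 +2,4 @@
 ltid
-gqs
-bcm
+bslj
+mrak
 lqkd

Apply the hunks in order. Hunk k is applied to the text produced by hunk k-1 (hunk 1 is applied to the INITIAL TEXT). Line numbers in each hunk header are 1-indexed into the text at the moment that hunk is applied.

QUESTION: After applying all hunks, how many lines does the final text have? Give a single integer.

Answer: 10

Derivation:
Hunk 1: at line 3 remove [fuyb] add [lqkd,vmys] -> 10 lines: wpqsp ltid gqs bcm lqkd vmys zzla jzidj qqw itc
Hunk 2: at line 6 remove [zzla,jzidj] add [lthm,wyrhj] -> 10 lines: wpqsp ltid gqs bcm lqkd vmys lthm wyrhj qqw itc
Hunk 3: at line 2 remove [gqs,bcm] add [bslj,mrak] -> 10 lines: wpqsp ltid bslj mrak lqkd vmys lthm wyrhj qqw itc
Final line count: 10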